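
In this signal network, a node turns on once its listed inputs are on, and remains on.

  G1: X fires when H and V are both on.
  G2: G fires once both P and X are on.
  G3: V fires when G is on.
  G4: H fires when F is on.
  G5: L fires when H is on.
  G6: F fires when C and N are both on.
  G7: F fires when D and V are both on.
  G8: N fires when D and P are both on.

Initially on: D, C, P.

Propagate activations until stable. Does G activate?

No

G would need P and X (G2), but X never turns on.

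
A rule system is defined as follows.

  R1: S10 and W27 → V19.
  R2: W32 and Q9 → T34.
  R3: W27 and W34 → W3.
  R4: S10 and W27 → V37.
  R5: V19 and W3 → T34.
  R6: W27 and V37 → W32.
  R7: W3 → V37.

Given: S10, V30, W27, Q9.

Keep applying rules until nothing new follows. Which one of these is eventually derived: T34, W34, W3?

T34

From S10 and W27, R4 gives V37.
W27 and V37 hold, so W32 follows (R6).
W32 and Q9 hold, so T34 follows (R2).
No rule produces W34, and it is not given. W3 would need W27 and W34 (R3), but W34 is never established.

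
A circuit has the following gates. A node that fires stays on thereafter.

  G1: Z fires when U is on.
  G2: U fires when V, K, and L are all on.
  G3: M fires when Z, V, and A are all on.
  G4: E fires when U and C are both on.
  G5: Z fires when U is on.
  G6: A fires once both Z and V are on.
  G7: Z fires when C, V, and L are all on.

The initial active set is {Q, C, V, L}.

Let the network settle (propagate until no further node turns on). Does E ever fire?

No

E would need U and C (G4), but U never turns on.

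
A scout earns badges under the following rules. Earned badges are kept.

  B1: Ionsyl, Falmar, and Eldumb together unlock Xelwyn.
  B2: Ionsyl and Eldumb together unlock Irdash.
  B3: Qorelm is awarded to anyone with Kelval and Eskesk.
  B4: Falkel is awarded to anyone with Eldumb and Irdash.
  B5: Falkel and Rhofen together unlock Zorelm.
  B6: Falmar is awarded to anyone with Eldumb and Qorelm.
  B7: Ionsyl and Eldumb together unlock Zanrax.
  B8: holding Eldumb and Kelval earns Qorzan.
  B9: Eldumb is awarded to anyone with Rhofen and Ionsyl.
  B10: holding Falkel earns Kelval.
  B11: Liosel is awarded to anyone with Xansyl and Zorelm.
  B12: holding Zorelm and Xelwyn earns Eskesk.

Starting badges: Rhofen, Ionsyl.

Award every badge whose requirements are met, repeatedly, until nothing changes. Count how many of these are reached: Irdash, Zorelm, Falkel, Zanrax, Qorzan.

With Rhofen and Ionsyl, Eldumb is earned (B9).
With Ionsyl and Eldumb, Zanrax is earned (B7).
With Ionsyl and Eldumb, Irdash is earned (B2).
With Eldumb and Irdash, Falkel is earned (B4).
With Falkel, Kelval is earned (B10).
With Falkel and Rhofen, Zorelm is earned (B5).
With Eldumb and Kelval, Qorzan is earned (B8).
Irdash: reached.
Zorelm: reached.
Falkel: reached.
Zanrax: reached.
Qorzan: reached.
All 5 are reached.

5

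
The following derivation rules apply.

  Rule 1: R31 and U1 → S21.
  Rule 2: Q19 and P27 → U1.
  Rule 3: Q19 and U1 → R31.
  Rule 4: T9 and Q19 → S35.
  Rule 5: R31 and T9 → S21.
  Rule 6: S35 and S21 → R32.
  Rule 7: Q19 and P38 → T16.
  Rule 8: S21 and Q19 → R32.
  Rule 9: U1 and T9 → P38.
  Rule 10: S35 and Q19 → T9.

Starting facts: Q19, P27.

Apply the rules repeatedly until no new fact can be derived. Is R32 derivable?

Q19 and P27 hold, so U1 follows (Rule 2).
Q19 and U1 hold, so R31 follows (Rule 3).
R31 and U1 hold, so S21 follows (Rule 1).
S21 and Q19 hold, so R32 follows (Rule 8).

Yes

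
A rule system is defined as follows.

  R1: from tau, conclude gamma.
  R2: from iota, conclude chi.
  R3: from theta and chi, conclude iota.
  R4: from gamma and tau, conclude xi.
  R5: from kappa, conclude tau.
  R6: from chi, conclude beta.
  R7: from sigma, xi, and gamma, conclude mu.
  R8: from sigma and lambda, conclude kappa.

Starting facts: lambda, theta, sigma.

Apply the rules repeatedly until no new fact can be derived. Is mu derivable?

From sigma and lambda, R8 gives kappa.
kappa holds, so tau follows (R5).
From tau, R1 gives gamma.
gamma and tau hold, so xi follows (R4).
From sigma, xi, and gamma, R7 gives mu.

Yes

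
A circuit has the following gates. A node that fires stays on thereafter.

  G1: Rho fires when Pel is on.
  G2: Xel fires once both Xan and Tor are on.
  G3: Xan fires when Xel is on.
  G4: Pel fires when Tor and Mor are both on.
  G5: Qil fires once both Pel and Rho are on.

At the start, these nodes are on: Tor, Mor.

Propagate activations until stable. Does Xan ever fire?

No

Xan would need Xel (G3), but Xel never turns on.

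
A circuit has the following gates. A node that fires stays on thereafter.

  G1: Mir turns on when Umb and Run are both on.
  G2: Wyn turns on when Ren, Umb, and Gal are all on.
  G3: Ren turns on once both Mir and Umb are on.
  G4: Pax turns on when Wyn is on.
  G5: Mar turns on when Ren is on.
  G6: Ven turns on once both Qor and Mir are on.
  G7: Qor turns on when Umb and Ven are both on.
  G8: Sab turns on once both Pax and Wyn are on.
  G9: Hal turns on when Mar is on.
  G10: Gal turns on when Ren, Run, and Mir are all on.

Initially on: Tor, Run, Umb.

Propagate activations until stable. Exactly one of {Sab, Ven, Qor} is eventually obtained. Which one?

Sab

Umb and Run are on, so Mir turns on (G1).
Mir and Umb are on, so Ren turns on (G3).
G10: Ren, Run, and Mir on → Gal on.
Ren, Umb, and Gal are on, so Wyn turns on (G2).
Wyn is on, so Pax turns on (G4).
Pax and Wyn are on, so Sab turns on (G8).
Qor would need Umb and Ven (G7), but Ven never turns on. Ven would need Qor and Mir (G6), but Qor never turns on.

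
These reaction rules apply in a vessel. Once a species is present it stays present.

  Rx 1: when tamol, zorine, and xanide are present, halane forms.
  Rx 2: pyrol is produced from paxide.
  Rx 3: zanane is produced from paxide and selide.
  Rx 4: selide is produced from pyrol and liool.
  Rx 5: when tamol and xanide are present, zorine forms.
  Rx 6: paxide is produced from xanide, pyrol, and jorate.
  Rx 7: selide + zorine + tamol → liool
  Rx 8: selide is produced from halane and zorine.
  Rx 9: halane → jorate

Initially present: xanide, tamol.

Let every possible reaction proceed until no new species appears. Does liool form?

Yes

tamol and xanide present → zorine forms (Rx 5).
tamol, zorine, and xanide present → halane forms (Rx 1).
halane and zorine present → selide forms (Rx 8).
selide, zorine, and tamol present → liool forms (Rx 7).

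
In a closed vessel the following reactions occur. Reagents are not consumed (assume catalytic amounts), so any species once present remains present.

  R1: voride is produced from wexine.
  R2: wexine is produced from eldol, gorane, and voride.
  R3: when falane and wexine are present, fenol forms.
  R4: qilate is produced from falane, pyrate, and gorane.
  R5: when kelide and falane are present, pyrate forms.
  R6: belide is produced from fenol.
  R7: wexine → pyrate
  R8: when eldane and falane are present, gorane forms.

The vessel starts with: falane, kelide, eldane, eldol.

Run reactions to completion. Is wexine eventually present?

wexine would need eldol, gorane, and voride (R2), but voride never forms.

No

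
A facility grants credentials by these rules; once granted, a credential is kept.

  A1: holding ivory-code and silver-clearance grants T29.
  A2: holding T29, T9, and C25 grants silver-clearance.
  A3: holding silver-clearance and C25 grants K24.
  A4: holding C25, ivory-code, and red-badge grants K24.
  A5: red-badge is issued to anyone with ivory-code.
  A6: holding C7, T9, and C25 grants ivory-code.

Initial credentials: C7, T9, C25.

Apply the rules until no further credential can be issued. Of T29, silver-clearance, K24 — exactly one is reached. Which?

Holding C7, T9, and C25 grants ivory-code (A6).
Holding ivory-code grants red-badge (A5).
Holding C25, ivory-code, and red-badge grants K24 (A4).
T29 would need ivory-code and silver-clearance (A1), but silver-clearance is never granted. silver-clearance would need T29, T9, and C25 (A2), but T29 is never granted.

K24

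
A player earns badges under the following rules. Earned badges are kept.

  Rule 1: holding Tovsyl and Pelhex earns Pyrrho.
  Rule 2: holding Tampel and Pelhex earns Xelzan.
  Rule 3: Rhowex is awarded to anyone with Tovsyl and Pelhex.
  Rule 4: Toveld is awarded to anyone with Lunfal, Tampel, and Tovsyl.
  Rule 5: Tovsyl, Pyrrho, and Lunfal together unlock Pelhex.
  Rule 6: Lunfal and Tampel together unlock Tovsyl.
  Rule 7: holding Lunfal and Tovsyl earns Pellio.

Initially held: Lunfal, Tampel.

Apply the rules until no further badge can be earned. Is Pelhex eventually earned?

Pelhex would need Tovsyl, Pyrrho, and Lunfal (Rule 5), but Pyrrho is never earned.

No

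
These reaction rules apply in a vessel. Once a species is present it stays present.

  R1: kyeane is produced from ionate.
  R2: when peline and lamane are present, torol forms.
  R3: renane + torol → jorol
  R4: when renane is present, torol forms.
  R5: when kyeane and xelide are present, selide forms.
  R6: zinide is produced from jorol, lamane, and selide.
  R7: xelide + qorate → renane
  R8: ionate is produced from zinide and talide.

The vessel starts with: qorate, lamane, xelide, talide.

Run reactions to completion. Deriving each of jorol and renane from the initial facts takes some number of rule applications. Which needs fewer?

renane: xelide and qorate present → renane forms (R7). [1 rule application]
jorol: xelide and qorate present → renane forms (R7). renane present → torol forms (R4). renane and torol present → jorol forms (R3). [3 rule applications]
renane needs fewer.

renane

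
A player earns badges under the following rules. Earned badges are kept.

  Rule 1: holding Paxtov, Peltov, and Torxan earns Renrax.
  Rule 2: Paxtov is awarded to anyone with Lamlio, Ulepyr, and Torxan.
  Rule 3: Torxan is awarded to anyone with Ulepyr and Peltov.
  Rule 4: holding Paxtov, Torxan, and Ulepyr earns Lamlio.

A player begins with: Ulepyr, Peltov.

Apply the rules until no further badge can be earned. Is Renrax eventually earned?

Renrax would need Paxtov, Peltov, and Torxan (Rule 1), but Paxtov is never earned.

No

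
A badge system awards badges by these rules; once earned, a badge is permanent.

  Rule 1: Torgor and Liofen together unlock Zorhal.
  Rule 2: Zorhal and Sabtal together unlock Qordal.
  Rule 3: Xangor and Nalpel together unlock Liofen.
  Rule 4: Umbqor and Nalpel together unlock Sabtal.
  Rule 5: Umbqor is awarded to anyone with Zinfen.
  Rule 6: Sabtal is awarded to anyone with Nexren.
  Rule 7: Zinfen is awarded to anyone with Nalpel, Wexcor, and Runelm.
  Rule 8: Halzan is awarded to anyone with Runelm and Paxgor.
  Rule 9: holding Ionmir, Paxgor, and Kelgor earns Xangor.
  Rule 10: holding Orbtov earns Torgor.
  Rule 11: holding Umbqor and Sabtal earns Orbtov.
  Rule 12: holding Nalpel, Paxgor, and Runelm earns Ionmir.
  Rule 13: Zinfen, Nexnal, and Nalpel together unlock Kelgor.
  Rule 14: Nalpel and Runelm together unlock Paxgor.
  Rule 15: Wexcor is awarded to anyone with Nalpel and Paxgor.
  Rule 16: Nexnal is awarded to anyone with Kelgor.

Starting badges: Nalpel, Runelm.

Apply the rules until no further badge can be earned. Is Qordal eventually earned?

Qordal would need Zorhal and Sabtal (Rule 2), but Zorhal is never earned.

No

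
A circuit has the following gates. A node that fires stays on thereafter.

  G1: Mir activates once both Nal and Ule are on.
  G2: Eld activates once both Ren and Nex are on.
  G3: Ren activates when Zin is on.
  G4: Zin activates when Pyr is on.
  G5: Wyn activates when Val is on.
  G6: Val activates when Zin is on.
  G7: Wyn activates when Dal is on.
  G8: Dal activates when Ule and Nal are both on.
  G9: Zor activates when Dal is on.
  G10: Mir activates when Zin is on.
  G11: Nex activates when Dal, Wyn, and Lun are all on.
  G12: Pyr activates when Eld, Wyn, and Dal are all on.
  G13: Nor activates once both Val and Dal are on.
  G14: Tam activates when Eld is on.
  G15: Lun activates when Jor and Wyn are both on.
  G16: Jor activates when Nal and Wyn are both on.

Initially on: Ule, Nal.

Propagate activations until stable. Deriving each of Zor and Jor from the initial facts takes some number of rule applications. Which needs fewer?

Zor: Ule and Nal are on, so Dal activates (G8). G9: Dal on → Zor on. [2 rule applications]
Jor: G8: Ule and Nal on → Dal on. G7: Dal on → Wyn on. G16: Nal and Wyn on → Jor on. [3 rule applications]
Zor needs fewer.

Zor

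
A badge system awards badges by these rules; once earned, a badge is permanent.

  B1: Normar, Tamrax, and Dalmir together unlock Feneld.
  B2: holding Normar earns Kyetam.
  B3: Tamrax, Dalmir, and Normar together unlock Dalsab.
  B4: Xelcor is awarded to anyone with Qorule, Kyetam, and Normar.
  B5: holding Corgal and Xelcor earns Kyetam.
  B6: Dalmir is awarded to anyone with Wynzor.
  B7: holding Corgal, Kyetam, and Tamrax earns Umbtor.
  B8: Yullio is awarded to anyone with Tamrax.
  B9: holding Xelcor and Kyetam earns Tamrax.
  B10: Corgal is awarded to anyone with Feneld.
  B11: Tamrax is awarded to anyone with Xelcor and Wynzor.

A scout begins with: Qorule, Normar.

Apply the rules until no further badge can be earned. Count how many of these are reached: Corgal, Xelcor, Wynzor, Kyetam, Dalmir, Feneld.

2

With Normar, Kyetam is earned (B2).
With Qorule, Kyetam, and Normar, Xelcor is earned (B4).
Corgal would need Feneld (B10), but Feneld is never earned.
Xelcor: reached.
No rule produces Wynzor, and it is not given.
Kyetam: reached.
Dalmir would need Wynzor (B6), but Wynzor is never earned.
Feneld would need Normar, Tamrax, and Dalmir (B1), but Dalmir is never earned.
Reached: Xelcor and Kyetam — 2 of the 6.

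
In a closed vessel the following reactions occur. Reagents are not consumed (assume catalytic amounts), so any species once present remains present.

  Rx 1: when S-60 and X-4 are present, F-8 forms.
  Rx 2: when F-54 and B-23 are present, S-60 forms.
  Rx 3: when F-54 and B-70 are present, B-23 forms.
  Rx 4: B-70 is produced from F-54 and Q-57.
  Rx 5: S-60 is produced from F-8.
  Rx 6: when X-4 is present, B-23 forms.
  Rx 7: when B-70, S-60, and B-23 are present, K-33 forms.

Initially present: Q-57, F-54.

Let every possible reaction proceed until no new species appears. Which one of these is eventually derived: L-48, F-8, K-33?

K-33

F-54 and Q-57 present → B-70 forms (Rx 4).
F-54 and B-70 present → B-23 forms (Rx 3).
F-54 and B-23 present → S-60 forms (Rx 2).
B-70, S-60, and B-23 present → K-33 forms (Rx 7).
No rule produces L-48, and it is not given. F-8 would need S-60 and X-4 (Rx 1), but X-4 never forms.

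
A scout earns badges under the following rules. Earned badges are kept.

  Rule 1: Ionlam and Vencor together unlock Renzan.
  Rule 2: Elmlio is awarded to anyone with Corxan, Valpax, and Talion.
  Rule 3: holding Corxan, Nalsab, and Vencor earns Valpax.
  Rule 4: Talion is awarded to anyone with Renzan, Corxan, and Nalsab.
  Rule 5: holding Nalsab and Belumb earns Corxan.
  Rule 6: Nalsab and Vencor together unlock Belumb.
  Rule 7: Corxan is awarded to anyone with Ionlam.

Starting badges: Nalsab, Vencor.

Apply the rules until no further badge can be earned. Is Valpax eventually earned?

Yes

With Nalsab and Vencor, Belumb is earned (Rule 6).
With Nalsab and Belumb, Corxan is earned (Rule 5).
With Corxan, Nalsab, and Vencor, Valpax is earned (Rule 3).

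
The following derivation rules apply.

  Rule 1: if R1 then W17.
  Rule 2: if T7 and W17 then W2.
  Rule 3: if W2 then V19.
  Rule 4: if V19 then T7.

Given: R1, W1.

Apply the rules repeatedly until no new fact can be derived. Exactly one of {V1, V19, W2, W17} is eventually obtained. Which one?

R1 holds, so W17 follows (Rule 1).
W2 would need T7 and W17 (Rule 2), but T7 is never established. V19 would need W2 (Rule 3), but W2 is never established. No rule produces V1, and it is not given.

W17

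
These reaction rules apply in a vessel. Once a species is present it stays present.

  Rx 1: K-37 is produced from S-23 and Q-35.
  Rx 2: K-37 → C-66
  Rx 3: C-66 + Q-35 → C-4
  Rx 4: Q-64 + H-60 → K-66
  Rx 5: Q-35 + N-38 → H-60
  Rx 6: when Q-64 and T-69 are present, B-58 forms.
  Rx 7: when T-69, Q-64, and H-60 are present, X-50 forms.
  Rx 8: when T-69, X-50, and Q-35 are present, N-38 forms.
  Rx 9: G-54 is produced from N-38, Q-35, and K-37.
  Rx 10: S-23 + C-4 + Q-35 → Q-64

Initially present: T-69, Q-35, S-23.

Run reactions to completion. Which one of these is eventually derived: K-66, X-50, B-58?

B-58

S-23 and Q-35 present → K-37 forms (Rx 1).
K-37 present → C-66 forms (Rx 2).
C-66 and Q-35 present → C-4 forms (Rx 3).
S-23, C-4, and Q-35 present → Q-64 forms (Rx 10).
Q-64 and T-69 present → B-58 forms (Rx 6).
X-50 would need T-69, Q-64, and H-60 (Rx 7), but H-60 never forms. K-66 would need Q-64 and H-60 (Rx 4), but H-60 never forms.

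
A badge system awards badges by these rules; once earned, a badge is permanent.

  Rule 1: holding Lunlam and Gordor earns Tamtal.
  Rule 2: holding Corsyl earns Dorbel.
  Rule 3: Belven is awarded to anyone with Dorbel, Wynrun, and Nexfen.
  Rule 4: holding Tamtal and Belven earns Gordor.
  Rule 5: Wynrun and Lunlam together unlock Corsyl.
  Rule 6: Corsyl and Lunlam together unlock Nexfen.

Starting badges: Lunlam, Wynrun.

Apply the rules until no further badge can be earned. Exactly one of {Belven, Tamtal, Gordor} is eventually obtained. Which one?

With Wynrun and Lunlam, Corsyl is earned (Rule 5).
With Corsyl and Lunlam, Nexfen is earned (Rule 6).
With Corsyl, Dorbel is earned (Rule 2).
With Dorbel, Wynrun, and Nexfen, Belven is earned (Rule 3).
Tamtal would need Lunlam and Gordor (Rule 1), but Gordor is never earned. Gordor would need Tamtal and Belven (Rule 4), but Tamtal is never earned.

Belven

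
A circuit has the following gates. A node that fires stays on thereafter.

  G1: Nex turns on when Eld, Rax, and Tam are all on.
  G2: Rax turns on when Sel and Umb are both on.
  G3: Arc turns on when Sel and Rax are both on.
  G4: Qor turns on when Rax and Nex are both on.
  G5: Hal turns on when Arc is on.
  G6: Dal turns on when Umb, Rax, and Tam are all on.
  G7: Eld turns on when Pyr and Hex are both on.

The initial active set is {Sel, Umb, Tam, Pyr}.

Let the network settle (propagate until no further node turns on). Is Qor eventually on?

No

Qor would need Rax and Nex (G4), but Nex never turns on.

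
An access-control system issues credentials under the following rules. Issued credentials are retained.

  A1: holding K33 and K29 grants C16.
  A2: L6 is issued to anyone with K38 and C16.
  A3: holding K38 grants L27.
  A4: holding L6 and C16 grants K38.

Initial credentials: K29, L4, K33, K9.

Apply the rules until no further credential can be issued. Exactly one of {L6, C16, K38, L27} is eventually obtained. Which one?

C16

Holding K33 and K29 grants C16 (A1).
L6 would need K38 and C16 (A2), but K38 is never granted. K38 would need L6 and C16 (A4), but L6 is never granted. L27 would need K38 (A3), but K38 is never granted.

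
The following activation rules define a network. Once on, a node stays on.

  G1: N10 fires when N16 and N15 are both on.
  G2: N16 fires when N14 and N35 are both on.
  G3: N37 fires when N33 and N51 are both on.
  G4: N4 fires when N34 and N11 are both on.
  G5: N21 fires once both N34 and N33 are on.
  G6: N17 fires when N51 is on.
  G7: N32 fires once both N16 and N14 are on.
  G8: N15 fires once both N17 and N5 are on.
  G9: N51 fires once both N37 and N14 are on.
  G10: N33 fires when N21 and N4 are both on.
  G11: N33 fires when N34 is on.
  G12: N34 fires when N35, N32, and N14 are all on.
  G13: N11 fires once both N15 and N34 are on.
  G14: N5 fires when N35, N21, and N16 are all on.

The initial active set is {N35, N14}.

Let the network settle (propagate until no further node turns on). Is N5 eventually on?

Yes

G2: N14 and N35 on → N16 on.
N16 and N14 are on, so N32 fires (G7).
N35, N32, and N14 are on, so N34 fires (G12).
G11: N34 on → N33 on.
N34 and N33 are on, so N21 fires (G5).
G14: N35, N21, and N16 on → N5 on.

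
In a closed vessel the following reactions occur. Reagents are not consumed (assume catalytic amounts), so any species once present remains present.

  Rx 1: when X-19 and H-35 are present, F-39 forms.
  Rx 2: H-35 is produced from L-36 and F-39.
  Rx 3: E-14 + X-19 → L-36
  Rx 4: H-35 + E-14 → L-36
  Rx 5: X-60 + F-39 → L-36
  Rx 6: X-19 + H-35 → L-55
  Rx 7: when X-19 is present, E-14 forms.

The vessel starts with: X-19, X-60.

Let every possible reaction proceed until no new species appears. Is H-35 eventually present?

No

H-35 would need L-36 and F-39 (Rx 2), but F-39 never forms.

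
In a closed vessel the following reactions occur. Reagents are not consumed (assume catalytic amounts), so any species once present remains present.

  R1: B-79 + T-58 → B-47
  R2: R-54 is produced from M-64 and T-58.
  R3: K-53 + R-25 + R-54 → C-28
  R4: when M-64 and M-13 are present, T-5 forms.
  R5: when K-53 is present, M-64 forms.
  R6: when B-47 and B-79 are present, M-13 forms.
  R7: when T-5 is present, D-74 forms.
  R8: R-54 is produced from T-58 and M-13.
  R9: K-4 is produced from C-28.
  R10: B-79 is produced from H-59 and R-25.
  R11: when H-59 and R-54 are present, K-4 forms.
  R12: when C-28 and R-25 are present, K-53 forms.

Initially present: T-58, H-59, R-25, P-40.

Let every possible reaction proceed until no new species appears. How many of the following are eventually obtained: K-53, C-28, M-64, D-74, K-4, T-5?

1

H-59 and R-25 present → B-79 forms (R10).
B-79 and T-58 present → B-47 forms (R1).
B-47 and B-79 present → M-13 forms (R6).
T-58 and M-13 present → R-54 forms (R8).
H-59 and R-54 present → K-4 forms (R11).
K-53 would need C-28 and R-25 (R12), but C-28 never forms.
C-28 would need K-53, R-25, and R-54 (R3), but K-53 never forms.
M-64 would need K-53 (R5), but K-53 never forms.
D-74 would need T-5 (R7), but T-5 never forms.
K-4: reached.
T-5 would need M-64 and M-13 (R4), but M-64 never forms.
Reached: K-4 — 1 of the 6.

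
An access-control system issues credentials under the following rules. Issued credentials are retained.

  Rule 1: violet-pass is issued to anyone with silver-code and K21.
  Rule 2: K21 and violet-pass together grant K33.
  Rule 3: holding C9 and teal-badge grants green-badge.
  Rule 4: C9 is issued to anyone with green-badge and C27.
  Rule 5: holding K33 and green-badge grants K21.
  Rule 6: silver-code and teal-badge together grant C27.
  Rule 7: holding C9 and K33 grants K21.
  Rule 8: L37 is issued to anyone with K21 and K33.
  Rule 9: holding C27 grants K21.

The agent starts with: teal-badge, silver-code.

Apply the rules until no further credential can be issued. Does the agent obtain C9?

No

C9 would need green-badge and C27 (Rule 4), but green-badge is never granted.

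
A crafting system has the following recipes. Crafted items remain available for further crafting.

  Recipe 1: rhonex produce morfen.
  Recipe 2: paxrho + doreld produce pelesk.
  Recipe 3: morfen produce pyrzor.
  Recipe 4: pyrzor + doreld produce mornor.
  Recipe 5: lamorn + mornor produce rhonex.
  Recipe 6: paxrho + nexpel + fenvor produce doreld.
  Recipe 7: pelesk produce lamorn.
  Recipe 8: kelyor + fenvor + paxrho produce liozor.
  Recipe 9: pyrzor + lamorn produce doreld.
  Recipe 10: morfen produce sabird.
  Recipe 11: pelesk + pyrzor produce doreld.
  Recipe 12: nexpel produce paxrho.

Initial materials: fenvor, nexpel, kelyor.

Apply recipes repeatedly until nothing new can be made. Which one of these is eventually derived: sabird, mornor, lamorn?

nexpel → paxrho (Recipe 12).
paxrho + nexpel + fenvor → doreld (Recipe 6).
Using Recipe 2, paxrho and doreld make pelesk.
pelesk → lamorn (Recipe 7).
mornor would need pyrzor and doreld (Recipe 4), but pyrzor is never obtained. sabird would need morfen (Recipe 10), but morfen is never obtained.

lamorn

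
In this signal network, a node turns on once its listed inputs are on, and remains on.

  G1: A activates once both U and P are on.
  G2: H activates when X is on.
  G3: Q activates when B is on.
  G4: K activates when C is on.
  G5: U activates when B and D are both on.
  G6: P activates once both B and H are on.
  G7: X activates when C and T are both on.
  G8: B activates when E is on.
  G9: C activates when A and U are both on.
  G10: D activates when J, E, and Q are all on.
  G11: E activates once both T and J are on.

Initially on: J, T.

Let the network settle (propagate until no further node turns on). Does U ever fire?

Yes

G11: T and J on → E on.
E is on, so B activates (G8).
B is on, so Q activates (G3).
J, E, and Q are on, so D activates (G10).
B and D are on, so U activates (G5).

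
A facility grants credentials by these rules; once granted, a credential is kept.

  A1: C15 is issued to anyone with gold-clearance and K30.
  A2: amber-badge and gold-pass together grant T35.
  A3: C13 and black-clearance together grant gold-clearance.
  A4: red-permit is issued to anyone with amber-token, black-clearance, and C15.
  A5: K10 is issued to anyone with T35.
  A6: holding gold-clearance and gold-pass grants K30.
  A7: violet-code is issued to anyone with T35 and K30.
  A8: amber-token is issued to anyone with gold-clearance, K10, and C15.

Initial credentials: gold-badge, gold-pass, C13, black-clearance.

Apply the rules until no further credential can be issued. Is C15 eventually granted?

Yes

Holding C13 and black-clearance grants gold-clearance (A3).
Holding gold-clearance and gold-pass grants K30 (A6).
Holding gold-clearance and K30 grants C15 (A1).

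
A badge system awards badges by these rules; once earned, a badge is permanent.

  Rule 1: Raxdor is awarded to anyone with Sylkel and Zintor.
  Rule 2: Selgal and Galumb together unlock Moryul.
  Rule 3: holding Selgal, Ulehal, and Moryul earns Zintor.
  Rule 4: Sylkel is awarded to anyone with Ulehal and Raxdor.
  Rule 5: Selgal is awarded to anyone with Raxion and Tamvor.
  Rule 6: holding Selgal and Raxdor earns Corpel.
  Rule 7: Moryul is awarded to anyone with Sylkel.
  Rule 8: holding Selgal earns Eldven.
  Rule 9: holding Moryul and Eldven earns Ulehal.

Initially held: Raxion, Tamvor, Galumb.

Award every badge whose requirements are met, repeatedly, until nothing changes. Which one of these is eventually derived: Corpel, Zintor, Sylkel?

Zintor

With Raxion and Tamvor, Selgal is earned (Rule 5).
With Selgal and Galumb, Moryul is earned (Rule 2).
With Selgal, Eldven is earned (Rule 8).
With Moryul and Eldven, Ulehal is earned (Rule 9).
With Selgal, Ulehal, and Moryul, Zintor is earned (Rule 3).
Sylkel would need Ulehal and Raxdor (Rule 4), but Raxdor is never earned. Corpel would need Selgal and Raxdor (Rule 6), but Raxdor is never earned.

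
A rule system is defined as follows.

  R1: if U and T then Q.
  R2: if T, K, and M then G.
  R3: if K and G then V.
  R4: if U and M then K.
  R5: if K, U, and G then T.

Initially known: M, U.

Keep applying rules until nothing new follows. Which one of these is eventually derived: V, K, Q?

K

U and M hold, so K follows (R4).
Q would need U and T (R1), but T is never established. V would need K and G (R3), but G is never established.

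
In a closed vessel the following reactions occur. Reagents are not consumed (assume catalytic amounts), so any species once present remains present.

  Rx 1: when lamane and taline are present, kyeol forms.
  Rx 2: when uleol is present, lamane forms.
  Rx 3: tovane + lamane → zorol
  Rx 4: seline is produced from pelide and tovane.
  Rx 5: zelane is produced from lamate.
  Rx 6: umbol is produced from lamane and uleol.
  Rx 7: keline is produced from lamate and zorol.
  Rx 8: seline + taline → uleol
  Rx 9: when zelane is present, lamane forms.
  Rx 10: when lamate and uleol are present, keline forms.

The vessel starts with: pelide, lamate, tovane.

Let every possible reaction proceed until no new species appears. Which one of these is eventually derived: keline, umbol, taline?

lamate present → zelane forms (Rx 5).
zelane present → lamane forms (Rx 9).
tovane and lamane present → zorol forms (Rx 3).
lamate and zorol present → keline forms (Rx 7).
No rule produces taline, and it is not given. umbol would need lamane and uleol (Rx 6), but uleol never forms.

keline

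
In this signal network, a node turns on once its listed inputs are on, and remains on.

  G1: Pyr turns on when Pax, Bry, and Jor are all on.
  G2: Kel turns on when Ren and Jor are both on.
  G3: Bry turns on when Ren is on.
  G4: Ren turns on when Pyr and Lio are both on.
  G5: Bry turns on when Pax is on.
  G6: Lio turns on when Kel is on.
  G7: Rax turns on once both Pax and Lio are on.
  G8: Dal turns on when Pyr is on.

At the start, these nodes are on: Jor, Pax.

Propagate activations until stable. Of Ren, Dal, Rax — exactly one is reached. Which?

Dal

Pax is on, so Bry turns on (G5).
Pax, Bry, and Jor are on, so Pyr turns on (G1).
G8: Pyr on → Dal on.
Rax would need Pax and Lio (G7), but Lio never turns on. Ren would need Pyr and Lio (G4), but Lio never turns on.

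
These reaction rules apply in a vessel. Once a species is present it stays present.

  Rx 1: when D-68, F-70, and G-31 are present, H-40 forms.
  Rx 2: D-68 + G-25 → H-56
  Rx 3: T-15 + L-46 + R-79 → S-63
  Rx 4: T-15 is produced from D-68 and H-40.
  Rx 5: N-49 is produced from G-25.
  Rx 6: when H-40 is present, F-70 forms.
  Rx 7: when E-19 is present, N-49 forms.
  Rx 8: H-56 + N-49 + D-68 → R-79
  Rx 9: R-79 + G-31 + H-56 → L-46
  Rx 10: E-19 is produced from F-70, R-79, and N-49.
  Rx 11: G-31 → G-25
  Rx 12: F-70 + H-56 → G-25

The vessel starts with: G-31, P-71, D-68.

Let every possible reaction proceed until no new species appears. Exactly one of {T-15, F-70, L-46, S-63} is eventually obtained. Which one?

L-46

G-31 present → G-25 forms (Rx 11).
D-68 and G-25 present → H-56 forms (Rx 2).
G-25 present → N-49 forms (Rx 5).
H-56, N-49, and D-68 present → R-79 forms (Rx 8).
R-79, G-31, and H-56 present → L-46 forms (Rx 9).
T-15 would need D-68 and H-40 (Rx 4), but H-40 never forms. F-70 would need H-40 (Rx 6), but H-40 never forms. S-63 would need T-15, L-46, and R-79 (Rx 3), but T-15 never forms.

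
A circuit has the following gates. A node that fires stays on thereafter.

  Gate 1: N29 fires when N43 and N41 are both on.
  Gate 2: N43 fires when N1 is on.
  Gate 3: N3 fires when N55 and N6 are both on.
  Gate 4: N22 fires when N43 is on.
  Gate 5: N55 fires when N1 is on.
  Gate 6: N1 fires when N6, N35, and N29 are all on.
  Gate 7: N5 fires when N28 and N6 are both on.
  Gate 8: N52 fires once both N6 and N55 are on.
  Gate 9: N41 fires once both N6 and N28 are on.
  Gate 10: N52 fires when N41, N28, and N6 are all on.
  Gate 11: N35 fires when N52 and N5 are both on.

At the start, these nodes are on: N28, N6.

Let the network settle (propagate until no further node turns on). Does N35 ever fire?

N28 and N6 are on, so N5 fires (Gate 7).
Gate 9: N6 and N28 on → N41 on.
N41, N28, and N6 are on, so N52 fires (Gate 10).
N52 and N5 are on, so N35 fires (Gate 11).

Yes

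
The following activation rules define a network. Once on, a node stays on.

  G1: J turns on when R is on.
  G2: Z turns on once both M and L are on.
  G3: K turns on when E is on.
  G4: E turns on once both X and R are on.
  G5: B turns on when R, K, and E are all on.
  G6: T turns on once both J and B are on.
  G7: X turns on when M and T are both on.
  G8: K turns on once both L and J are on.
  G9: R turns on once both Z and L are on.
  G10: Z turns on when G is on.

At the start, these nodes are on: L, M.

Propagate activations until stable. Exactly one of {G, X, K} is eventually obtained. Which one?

K

M and L are on, so Z turns on (G2).
G9: Z and L on → R on.
G1: R on → J on.
G8: L and J on → K on.
X would need M and T (G7), but T never turns on. No rule produces G, and it is not given.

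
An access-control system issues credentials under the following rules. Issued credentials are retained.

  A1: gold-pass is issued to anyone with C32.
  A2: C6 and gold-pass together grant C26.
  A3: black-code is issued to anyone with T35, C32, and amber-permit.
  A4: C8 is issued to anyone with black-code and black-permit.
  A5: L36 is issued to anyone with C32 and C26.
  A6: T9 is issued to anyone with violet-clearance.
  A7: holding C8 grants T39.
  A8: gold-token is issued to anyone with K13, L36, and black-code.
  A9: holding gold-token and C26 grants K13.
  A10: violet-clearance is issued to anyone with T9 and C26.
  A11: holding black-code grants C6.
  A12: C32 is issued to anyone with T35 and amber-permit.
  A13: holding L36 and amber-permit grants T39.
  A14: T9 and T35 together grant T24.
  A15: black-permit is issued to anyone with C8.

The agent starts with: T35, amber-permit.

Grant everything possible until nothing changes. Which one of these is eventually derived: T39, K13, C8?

T39

Holding T35 and amber-permit grants C32 (A12).
Holding C32 grants gold-pass (A1).
Holding T35, C32, and amber-permit grants black-code (A3).
Holding black-code grants C6 (A11).
Holding C6 and gold-pass grants C26 (A2).
Holding C32 and C26 grants L36 (A5).
Holding L36 and amber-permit grants T39 (A13).
C8 would need black-code and black-permit (A4), but black-permit is never granted. K13 would need gold-token and C26 (A9), but gold-token is never granted.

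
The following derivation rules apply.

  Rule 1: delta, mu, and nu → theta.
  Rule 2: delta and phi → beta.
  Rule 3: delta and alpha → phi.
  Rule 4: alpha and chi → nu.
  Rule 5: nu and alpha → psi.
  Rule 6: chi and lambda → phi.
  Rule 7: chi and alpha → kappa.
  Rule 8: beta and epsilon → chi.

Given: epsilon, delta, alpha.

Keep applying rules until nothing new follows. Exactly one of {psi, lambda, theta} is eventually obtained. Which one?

delta and alpha hold, so phi follows (Rule 3).
delta and phi hold, so beta follows (Rule 2).
beta and epsilon hold, so chi follows (Rule 8).
alpha and chi hold, so nu follows (Rule 4).
From nu and alpha, Rule 5 gives psi.
No rule produces lambda, and it is not given. theta would need delta, mu, and nu (Rule 1), but mu is never established.

psi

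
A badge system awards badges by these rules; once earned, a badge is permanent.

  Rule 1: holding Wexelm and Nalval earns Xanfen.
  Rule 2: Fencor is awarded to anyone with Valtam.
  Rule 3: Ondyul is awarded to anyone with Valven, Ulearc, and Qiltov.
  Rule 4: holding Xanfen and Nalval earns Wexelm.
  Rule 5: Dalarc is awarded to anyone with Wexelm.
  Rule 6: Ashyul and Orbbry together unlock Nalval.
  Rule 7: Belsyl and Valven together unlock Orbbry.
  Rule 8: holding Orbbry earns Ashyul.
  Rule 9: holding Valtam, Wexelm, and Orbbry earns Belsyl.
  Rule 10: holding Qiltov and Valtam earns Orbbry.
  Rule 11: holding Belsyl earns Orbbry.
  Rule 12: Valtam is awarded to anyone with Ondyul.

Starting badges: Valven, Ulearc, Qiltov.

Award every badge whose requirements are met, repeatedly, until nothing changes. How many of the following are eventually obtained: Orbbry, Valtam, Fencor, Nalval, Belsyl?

4

With Valven, Ulearc, and Qiltov, Ondyul is earned (Rule 3).
With Ondyul, Valtam is earned (Rule 12).
With Valtam, Fencor is earned (Rule 2).
With Qiltov and Valtam, Orbbry is earned (Rule 10).
With Orbbry, Ashyul is earned (Rule 8).
With Ashyul and Orbbry, Nalval is earned (Rule 6).
Orbbry: reached.
Valtam: reached.
Fencor: reached.
Nalval: reached.
Belsyl would need Valtam, Wexelm, and Orbbry (Rule 9), but Wexelm is never earned.
Reached: Orbbry, Valtam, Fencor, and Nalval — 4 of the 5.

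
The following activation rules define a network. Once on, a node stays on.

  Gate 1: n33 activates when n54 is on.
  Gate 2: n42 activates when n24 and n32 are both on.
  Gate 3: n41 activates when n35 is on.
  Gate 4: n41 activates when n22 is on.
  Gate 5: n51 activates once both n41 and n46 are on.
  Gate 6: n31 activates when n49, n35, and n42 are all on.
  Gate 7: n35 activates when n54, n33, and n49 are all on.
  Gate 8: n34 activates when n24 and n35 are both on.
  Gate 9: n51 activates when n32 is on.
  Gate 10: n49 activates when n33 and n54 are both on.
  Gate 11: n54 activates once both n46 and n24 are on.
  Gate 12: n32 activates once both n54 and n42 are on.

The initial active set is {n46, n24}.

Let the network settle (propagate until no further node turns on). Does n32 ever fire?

n32 would need n54 and n42 (Gate 12), but n42 never turns on.

No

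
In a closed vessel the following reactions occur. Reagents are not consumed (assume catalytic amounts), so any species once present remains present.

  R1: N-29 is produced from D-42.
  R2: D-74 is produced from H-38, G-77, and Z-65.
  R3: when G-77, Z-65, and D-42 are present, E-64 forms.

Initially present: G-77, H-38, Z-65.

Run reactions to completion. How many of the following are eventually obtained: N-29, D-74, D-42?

1

H-38, G-77, and Z-65 present → D-74 forms (R2).
N-29 would need D-42 (R1), but D-42 never forms.
D-74: reached.
No rule produces D-42, and it is not given.
Reached: D-74 — 1 of the 3.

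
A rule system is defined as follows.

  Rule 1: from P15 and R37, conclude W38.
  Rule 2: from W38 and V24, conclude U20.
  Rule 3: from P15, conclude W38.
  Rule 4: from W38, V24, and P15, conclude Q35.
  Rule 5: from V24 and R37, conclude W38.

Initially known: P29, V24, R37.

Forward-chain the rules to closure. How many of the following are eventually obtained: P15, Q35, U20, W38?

From V24 and R37, Rule 5 gives W38.
From W38 and V24, Rule 2 gives U20.
No rule produces P15, and it is not given.
Q35 would need W38, V24, and P15 (Rule 4), but P15 is never established.
U20: reached.
W38: reached.
Reached: U20 and W38 — 2 of the 4.

2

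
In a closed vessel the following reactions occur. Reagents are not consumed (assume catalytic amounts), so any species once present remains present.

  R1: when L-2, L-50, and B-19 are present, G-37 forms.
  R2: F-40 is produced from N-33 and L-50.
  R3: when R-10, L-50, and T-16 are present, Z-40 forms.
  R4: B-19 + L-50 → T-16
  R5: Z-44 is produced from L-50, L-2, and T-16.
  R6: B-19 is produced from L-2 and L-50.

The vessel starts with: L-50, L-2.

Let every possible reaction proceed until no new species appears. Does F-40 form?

No

F-40 would need N-33 and L-50 (R2), but N-33 never forms.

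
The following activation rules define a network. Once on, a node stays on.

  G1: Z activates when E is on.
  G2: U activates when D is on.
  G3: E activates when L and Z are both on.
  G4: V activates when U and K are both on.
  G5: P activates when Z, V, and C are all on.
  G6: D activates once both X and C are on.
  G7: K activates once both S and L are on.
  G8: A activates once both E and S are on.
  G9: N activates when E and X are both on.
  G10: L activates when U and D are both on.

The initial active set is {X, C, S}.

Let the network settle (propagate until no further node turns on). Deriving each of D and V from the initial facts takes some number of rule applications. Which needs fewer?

D

D: G6: X and C on → D on. [1 rule application]
V: X and C are on, so D activates (G6). G2: D on → U on. G10: U and D on → L on. G7: S and L on → K on. U and K are on, so V activates (G4). [5 rule applications]
D needs fewer.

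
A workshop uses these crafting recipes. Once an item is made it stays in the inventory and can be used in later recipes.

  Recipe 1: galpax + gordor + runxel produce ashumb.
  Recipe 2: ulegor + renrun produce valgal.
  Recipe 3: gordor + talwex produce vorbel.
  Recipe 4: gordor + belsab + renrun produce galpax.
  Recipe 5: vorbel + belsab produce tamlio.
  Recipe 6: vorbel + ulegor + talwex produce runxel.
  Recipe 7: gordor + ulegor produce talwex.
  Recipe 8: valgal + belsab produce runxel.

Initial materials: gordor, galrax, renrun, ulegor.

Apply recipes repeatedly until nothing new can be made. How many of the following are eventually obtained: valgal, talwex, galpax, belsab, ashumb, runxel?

Using Recipe 2, ulegor and renrun make valgal.
Using Recipe 7, gordor and ulegor make talwex.
Using Recipe 3, gordor and talwex make vorbel.
vorbel + ulegor + talwex → runxel (Recipe 6).
valgal: reached.
talwex: reached.
galpax would need gordor, belsab, and renrun (Recipe 4), but belsab is never obtained.
No rule produces belsab, and it is not given.
ashumb would need galpax, gordor, and runxel (Recipe 1), but galpax is never obtained.
runxel: reached.
Reached: valgal, talwex, and runxel — 3 of the 6.

3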